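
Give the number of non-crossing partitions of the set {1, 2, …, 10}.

Non-crossing partitions of an n-element set are counted by C_n; here n = 10.
C_10 = C(20,10)/11 = 184756/11 = 16796.

16796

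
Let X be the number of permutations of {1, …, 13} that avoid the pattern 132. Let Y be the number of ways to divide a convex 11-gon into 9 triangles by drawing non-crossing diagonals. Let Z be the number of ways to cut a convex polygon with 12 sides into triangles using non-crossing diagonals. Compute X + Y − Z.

730966

For any fixed pattern of length 3, the pattern-avoiding permutations of [13] number C_13. So X = C_13 = 742900.
Triangulations of a convex m-gon are counted by C_{m−2}; with m = 11 this is C_9. So Y = C_9 = 4862.
A convex 12-gon is triangulated into 10 triangles, and the number of such triangulations is the Catalan number C_{12−2} = C_10. So Z = C_10 = 16796.
X + Y − Z = 742900 + 4862 − 16796 = 730966.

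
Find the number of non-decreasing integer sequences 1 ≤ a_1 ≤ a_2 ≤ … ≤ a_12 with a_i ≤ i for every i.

208012

Weakly increasing sequences with a_i ≤ i biject with Dyck paths of semilength 12, so there are C_12.
C_12 = 208012.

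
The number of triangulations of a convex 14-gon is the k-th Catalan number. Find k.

Triangulations of a convex m-gon are counted by C_{m−2}; with m = 14 this is C_12.

12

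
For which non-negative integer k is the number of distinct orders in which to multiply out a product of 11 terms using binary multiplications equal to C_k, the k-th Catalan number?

Parenthesizations of m factors correspond to full binary trees with m leaves, counted by C_{m−1}; m = 11 gives C_10.

10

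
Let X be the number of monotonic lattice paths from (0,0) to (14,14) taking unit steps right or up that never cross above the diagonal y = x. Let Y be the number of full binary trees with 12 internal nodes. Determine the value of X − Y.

2466428

Sub-diagonal monotone paths from (0,0) to (14,14) biject with Dyck paths of semilength 14, giving C_14. So X = C_14 = 2674440.
The number of full binary trees on 12 internal nodes is the Catalan number C_12. So Y = C_12 = 208012.
X − Y = 2674440 − 208012 = 2466428.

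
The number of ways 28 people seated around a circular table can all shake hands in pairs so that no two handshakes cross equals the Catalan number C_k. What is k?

Non-crossing handshake pairings of 2n people are counted by C_n; 28 people gives n = 14.

14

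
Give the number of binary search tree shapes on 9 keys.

Rooted binary trees with 9 nodes (each child slot possibly empty) number C_9.
C_9 = 4862.

4862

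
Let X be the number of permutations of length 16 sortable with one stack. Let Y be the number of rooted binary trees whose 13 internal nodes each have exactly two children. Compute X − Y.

34614770

Stack-sortable permutations are exactly the 231-avoiding ones, counted by C_n; here n = 16. So X = C_16 = 35357670.
Full binary trees with n internal nodes are counted by C_n; here n = 13. So Y = C_13 = 742900.
X − Y = 35357670 − 742900 = 34614770.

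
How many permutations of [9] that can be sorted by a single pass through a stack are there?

4862

Stack-sortable permutations are exactly the 231-avoiding ones, counted by C_n; here n = 9.
C_9 = 4862.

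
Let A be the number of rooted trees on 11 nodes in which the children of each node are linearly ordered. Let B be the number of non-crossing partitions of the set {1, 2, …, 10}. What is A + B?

A rooted plane tree on 11 nodes has 10 edges, and such trees are counted by C_10. So A = C_10 = 16796.
The non-crossing partitions of [10] form a lattice of size C_10. So B = C_10 = 16796.
A + B = 16796 + 16796 = 33592.

33592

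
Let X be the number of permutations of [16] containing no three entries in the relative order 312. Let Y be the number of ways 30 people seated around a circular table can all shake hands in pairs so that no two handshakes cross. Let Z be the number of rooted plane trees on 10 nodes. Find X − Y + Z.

Permutations of [n] avoiding any single length-3 pattern are counted by C_n; here n = 16. So X = C_16 = 35357670.
With 30 = 2·15 people, non-crossing handshake pairings are non-crossing perfect matchings on a circle, counted by C_15. So Y = C_15 = 9694845.
Rooted ordered (plane) trees on m nodes have m−1 edges and are counted by C_{m−1}; m = 10 gives C_9. So Z = C_9 = 4862.
X − Y + Z = 35357670 − 9694845 + 4862 = 25667687.

25667687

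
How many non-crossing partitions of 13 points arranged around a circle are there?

The non-crossing partitions of [13] form a lattice of size C_13.
C_13 = C(26,13)/14 = 10400600/14 = 742900.

742900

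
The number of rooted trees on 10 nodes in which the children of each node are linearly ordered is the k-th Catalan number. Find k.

A rooted plane tree on 10 nodes has 9 edges, and such trees are counted by C_9.

9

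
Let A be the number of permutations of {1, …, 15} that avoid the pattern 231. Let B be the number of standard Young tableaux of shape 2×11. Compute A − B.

9636059

Permutations of [n] avoiding any single length-3 pattern are counted by C_n; here n = 15. So A = C_15 = 9694845.
Standard Young tableaux of shape 2×n are counted by C_n; here n = 11. So B = C_11 = 58786.
A − B = 9694845 − 58786 = 9636059.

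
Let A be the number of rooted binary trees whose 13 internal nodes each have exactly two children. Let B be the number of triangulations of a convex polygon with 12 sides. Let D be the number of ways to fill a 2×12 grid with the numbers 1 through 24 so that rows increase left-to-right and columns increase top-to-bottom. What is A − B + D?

934116

Full binary trees with n internal nodes are counted by C_n; here n = 13. So A = C_13 = 742900.
A convex 12-gon is triangulated into 10 triangles, and the number of such triangulations is the Catalan number C_{12−2} = C_10. So B = C_10 = 16796.
By the hook-length formula (or a Dyck-path bijection), SYT of shape 2×12 number C_12. So D = C_12 = 208012.
A − B + D = 742900 − 16796 + 208012 = 934116.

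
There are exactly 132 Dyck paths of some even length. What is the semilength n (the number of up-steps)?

Dyck paths of semilength n are counted by C_n, and C_6 = 132.

6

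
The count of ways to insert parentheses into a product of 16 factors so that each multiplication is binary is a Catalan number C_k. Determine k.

15

Bracketing 16 factors into binary products is counted by C_{16−1} = C_15.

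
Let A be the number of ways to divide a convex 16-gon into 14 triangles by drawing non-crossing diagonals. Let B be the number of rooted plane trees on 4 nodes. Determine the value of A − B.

The number of triangulations of a 16-gon is the Catalan number C_14 (index = sides − 2). So A = C_14 = 2674440.
A rooted plane tree on 4 nodes has 3 edges, and such trees are counted by C_3. So B = C_3 = 5.
A − B = 2674440 − 5 = 2674435.

2674435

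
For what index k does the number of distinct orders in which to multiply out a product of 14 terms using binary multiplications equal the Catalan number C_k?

Parenthesizations of m factors correspond to full binary trees with m leaves, counted by C_{m−1}; m = 14 gives C_13.

13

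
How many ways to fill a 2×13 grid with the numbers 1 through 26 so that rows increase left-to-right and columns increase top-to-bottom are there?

Standard Young tableaux of shape 2×n are counted by C_n; here n = 13.
C_13 = 742900.

742900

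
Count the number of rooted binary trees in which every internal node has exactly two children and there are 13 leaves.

A full binary tree with L leaves has L−1 internal nodes and is counted by C_{L−1}; L = 13 gives C_12.
C_12 = C_11 · 2(2·11+1)/(11+2) = 58786 · 46/13 = 208012.

208012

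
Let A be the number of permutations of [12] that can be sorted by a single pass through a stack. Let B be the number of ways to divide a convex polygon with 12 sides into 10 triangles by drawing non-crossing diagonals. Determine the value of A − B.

191216

Stack-sortable permutations are exactly the 231-avoiding ones, counted by C_n; here n = 12. So A = C_12 = 208012.
Triangulations of a convex m-gon are counted by C_{m−2}; with m = 12 this is C_10. So B = C_10 = 16796.
A − B = 208012 − 16796 = 191216.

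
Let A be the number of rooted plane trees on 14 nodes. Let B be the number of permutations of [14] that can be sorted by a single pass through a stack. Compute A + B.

3417340

A rooted plane tree on 14 nodes has 13 edges, and such trees are counted by C_13. So A = C_13 = 742900.
By Knuth's characterisation, the stack-sortable permutations of length 14 are the 231-avoiders, numbering C_14. So B = C_14 = 2674440.
A + B = 742900 + 2674440 = 3417340.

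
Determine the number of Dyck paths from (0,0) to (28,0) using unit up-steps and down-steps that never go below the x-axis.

2674440

A Dyck path with 14 up-steps and 14 down-steps has semilength 14, so there are C_14 of them.
C_14 = 2674440.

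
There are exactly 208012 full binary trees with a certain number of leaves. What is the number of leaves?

13

Full binary trees with L leaves are counted by C_{L−1}. Since C_12 = 208012, the index is 12.
So the index is 12, and the number of leaves is 12 + 1 = 13.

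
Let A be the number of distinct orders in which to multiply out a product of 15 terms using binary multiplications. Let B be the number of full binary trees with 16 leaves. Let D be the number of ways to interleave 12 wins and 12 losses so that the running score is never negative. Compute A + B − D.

Parenthesizations of m factors correspond to full binary trees with m leaves, counted by C_{m−1}; m = 15 gives C_14. So A = C_14 = 2674440.
Full binary trees with 16 leaves have 16−1 = 15 internal nodes, so there are C_15 of them. So B = C_15 = 9694845.
Ballot sequences with n votes each where one side never trails are Dyck words, counted by C_n; here n = 12. So D = C_12 = 208012.
A + B − D = 2674440 + 9694845 − 208012 = 12161273.

12161273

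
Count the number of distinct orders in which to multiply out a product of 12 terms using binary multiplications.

58786

Ways to associate a product of 12 factors correspond to binary trees on 12 leaves, so the count is C_11.
C_11 = C(22,11)/12 = 705432/12 = 58786.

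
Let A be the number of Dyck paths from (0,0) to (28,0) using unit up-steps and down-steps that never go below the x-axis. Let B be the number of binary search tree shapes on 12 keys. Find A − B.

Paths of 14 up- and 14 down-steps that never dip below the axis are Dyck paths; their count is C_14. So A = C_14 = 2674440.
Rooted binary trees with 12 nodes (each child slot possibly empty) number C_12. So B = C_12 = 208012.
A − B = 2674440 − 208012 = 2466428.

2466428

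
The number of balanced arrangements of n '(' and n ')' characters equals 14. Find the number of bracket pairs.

Balanced strings of n bracket-pairs are counted by C_n. The Catalan number equal to 14 is C_4.

4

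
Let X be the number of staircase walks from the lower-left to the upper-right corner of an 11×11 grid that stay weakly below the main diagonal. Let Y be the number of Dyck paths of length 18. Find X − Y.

Sub-diagonal monotone paths from (0,0) to (11,11) biject with Dyck paths of semilength 11, giving C_11. So X = C_11 = 58786.
Dyck paths of semilength n (length 2n) are counted by C_n; here n = 9. So Y = C_9 = 4862.
X − Y = 58786 − 4862 = 53924.

53924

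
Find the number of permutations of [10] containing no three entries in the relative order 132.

For any fixed pattern of length 3, the pattern-avoiding permutations of [10] number C_10.
C_10 = C(20,10)/11 = 184756/11 = 16796.

16796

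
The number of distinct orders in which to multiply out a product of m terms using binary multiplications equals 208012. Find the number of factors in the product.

13

Parenthesizations of m factors are counted by C_{m−1}. Since C_12 = 208012, the index is 12.
So the index is 12, and the number of factors is 12 + 1 = 13.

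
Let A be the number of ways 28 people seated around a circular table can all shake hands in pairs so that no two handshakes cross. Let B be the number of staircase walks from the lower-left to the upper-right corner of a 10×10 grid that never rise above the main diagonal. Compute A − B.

2657644

With 28 = 2·14 people, non-crossing handshake pairings are non-crossing perfect matchings on a circle, counted by C_14. So A = C_14 = 2674440.
Sub-diagonal monotone paths from (0,0) to (10,10) biject with Dyck paths of semilength 10, giving C_10. So B = C_10 = 16796.
A − B = 2674440 − 16796 = 2657644.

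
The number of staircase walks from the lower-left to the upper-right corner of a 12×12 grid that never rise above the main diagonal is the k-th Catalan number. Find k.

Sub-diagonal monotone paths from (0,0) to (12,12) biject with Dyck paths of semilength 12, giving C_12.

12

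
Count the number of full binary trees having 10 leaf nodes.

4862

A full binary tree with L leaves has L−1 internal nodes and is counted by C_{L−1}; L = 10 gives C_9.
C_9 = C(18,9)/10 = 48620/10 = 4862.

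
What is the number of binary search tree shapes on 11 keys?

There are C_n binary search tree shapes on n keys; with n = 11 that is C_11.
C_11 = C_10 · 2(2·10+1)/(10+2) = 16796 · 42/12 = 58786.

58786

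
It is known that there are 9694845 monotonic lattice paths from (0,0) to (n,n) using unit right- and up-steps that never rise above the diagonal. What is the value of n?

15

Such diagonal-avoiding paths in an n×n grid are counted by C_n; 9694845 = C_15.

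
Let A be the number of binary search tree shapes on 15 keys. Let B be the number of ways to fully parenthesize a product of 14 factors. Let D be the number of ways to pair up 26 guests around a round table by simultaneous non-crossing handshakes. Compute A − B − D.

There are C_n binary search tree shapes on n keys; with n = 15 that is C_15. So A = C_15 = 9694845.
Parenthesizations of m factors correspond to full binary trees with m leaves, counted by C_{m−1}; m = 14 gives C_13. So B = C_13 = 742900.
With 26 = 2·13 people, non-crossing handshake pairings are non-crossing perfect matchings on a circle, counted by C_13. So D = C_13 = 742900.
A − B − D = 9694845 − 742900 − 742900 = 8209045.

8209045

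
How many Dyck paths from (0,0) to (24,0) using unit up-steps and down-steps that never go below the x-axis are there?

Paths of 12 up- and 12 down-steps that never dip below the axis are Dyck paths; their count is C_12.
C_12 = C_11 · 2(2·11+1)/(11+2) = 58786 · 46/13 = 208012.

208012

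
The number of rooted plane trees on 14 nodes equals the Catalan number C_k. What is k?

Rooted ordered (plane) trees on m nodes have m−1 edges and are counted by C_{m−1}; m = 14 gives C_13.

13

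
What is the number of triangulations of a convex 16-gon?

The number of triangulations of a 16-gon is the Catalan number C_14 (index = sides − 2).
C_14 = C_13 · 2(2·13+1)/(13+2) = 742900 · 54/15 = 2674440.

2674440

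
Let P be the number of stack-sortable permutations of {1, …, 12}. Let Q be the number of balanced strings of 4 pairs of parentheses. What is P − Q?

207998

By Knuth's characterisation, the stack-sortable permutations of length 12 are the 231-avoiders, numbering C_12. So P = C_12 = 208012.
With 4 pairs the number of balanced bracket strings is the Catalan number C_4. So Q = C_4 = 14.
P − Q = 208012 − 14 = 207998.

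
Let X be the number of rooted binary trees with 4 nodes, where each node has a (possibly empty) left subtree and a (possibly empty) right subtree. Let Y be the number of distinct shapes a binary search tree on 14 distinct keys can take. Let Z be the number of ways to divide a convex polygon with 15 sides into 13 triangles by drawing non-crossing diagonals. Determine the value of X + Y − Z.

1931554

Rooted binary trees with 4 nodes (each child slot possibly empty) number C_4. So X = C_4 = 14.
Rooted binary trees with 14 nodes (each child slot possibly empty) number C_14. So Y = C_14 = 2674440.
The number of triangulations of a 15-gon is the Catalan number C_13 (index = sides − 2). So Z = C_13 = 742900.
X + Y − Z = 14 + 2674440 − 742900 = 1931554.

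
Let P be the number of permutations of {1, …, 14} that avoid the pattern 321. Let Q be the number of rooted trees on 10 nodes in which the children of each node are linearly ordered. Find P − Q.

Permutations of [n] avoiding any single length-3 pattern are counted by C_n; here n = 14. So P = C_14 = 2674440.
Rooted ordered (plane) trees on m nodes have m−1 edges and are counted by C_{m−1}; m = 10 gives C_9. So Q = C_9 = 4862.
P − Q = 2674440 − 4862 = 2669578.

2669578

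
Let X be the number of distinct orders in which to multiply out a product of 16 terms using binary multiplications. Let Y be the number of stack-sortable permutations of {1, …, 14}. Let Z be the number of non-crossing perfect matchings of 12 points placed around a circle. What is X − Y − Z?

Bracketing 16 factors into binary products is counted by C_{16−1} = C_15. So X = C_15 = 9694845.
By Knuth's characterisation, the stack-sortable permutations of length 14 are the 231-avoiders, numbering C_14. So Y = C_14 = 2674440.
Non-crossing perfect matchings of 2n points on a circle are counted by C_n; with 12 points, n = 6. So Z = C_6 = 132.
X − Y − Z = 9694845 − 2674440 − 132 = 7020273.

7020273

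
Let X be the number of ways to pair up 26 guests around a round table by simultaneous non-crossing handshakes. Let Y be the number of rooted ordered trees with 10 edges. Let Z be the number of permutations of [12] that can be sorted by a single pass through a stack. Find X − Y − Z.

518092

Non-crossing handshake pairings of 2n people are counted by C_n; 26 people gives n = 13. So X = C_13 = 742900.
A rooted plane tree with 10 edges has 11 nodes, and the count is C_10. So Y = C_10 = 16796.
By Knuth's characterisation, the stack-sortable permutations of length 12 are the 231-avoiders, numbering C_12. So Z = C_12 = 208012.
X − Y − Z = 742900 − 16796 − 208012 = 518092.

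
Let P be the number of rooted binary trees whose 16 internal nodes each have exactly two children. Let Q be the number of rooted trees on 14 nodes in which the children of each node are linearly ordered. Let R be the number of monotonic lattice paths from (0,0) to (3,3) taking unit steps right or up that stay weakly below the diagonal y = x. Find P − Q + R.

34614775

Full binary trees with n internal nodes are counted by C_n; here n = 16. So P = C_16 = 35357670.
A rooted plane tree on 14 nodes has 13 edges, and such trees are counted by C_13. So Q = C_13 = 742900.
Sub-diagonal monotone paths from (0,0) to (3,3) biject with Dyck paths of semilength 3, giving C_3. So R = C_3 = 5.
P − Q + R = 35357670 − 742900 + 5 = 34614775.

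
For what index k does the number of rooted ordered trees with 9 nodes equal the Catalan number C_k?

Rooted ordered (plane) trees on m nodes have m−1 edges and are counted by C_{m−1}; m = 9 gives C_8.

8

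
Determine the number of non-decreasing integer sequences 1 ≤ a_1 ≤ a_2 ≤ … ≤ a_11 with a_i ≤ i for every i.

58786

Weakly increasing sequences with a_i ≤ i biject with Dyck paths of semilength 11, so there are C_11.
C_11 = C_10 · 2(2·10+1)/(10+2) = 16796 · 42/12 = 58786.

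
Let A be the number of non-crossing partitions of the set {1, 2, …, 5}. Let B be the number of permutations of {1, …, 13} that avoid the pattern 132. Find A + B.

The non-crossing partitions of [5] form a lattice of size C_5. So A = C_5 = 42.
Permutations of [n] avoiding any single length-3 pattern are counted by C_n; here n = 13. So B = C_13 = 742900.
A + B = 42 + 742900 = 742942.

742942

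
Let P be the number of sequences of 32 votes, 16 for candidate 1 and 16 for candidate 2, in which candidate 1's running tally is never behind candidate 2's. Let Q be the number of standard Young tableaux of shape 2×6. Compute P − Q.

Reading a vote for the leader as '(' and for the other as ')' turns such a sequence into a balanced string of 16 pairs, so the count is C_16. So P = C_16 = 35357670.
Standard Young tableaux of shape 2×n are counted by C_n; here n = 6. So Q = C_6 = 132.
P − Q = 35357670 − 132 = 35357538.

35357538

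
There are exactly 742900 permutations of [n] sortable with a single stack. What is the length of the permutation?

Stack-sortable permutations of [n] are counted by C_n. The Catalan number equal to 742900 is C_13.

13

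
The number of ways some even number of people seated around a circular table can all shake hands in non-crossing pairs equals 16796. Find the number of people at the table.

20

Non-crossing handshake pairings of 2n people are counted by C_n. The Catalan number equal to 16796 is C_10.
So n = 10, and there are 2n = 20 people.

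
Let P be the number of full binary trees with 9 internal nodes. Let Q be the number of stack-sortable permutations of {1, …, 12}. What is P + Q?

Full binary trees with n internal nodes are counted by C_n; here n = 9. So P = C_9 = 4862.
Stack-sortable permutations are exactly the 231-avoiding ones, counted by C_n; here n = 12. So Q = C_12 = 208012.
P + Q = 4862 + 208012 = 212874.

212874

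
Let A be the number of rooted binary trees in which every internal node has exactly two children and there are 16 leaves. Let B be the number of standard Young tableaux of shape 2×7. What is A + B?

9695274

A full binary tree with L leaves has L−1 internal nodes and is counted by C_{L−1}; L = 16 gives C_15. So A = C_15 = 9694845.
Standard Young tableaux of shape 2×n are counted by C_n; here n = 7. So B = C_7 = 429.
A + B = 9694845 + 429 = 9695274.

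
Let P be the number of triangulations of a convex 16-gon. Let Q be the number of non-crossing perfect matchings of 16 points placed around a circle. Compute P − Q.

2673010

Triangulations of a convex m-gon are counted by C_{m−2}; with m = 16 this is C_14. So P = C_14 = 2674440.
Pairing 16 circle points by 8 non-crossing chords gives C_8 matchings. So Q = C_8 = 1430.
P − Q = 2674440 − 1430 = 2673010.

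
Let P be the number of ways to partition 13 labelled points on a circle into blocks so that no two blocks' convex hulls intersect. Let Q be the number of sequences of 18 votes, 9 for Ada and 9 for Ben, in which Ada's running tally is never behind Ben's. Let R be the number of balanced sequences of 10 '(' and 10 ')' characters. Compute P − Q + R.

Non-crossing partitions of an n-element set are counted by C_n; here n = 13. So P = C_13 = 742900.
Ballot sequences with n votes each where one side never trails are Dyck words, counted by C_n; here n = 9. So Q = C_9 = 4862.
A balanced arrangement of 10 bracket pairs is a Dyck word of semilength 10, so the count is C_10. So R = C_10 = 16796.
P − Q + R = 742900 − 4862 + 16796 = 754834.

754834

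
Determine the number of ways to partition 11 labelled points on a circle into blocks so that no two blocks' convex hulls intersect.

58786

Non-crossing partitions of an n-element set are counted by C_n; here n = 11.
C_11 = C(22,11)/12 = 705432/12 = 58786.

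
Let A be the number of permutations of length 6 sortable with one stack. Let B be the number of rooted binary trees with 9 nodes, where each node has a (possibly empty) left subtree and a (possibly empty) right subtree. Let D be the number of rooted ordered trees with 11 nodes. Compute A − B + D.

By Knuth's characterisation, the stack-sortable permutations of length 6 are the 231-avoiders, numbering C_6. So A = C_6 = 132.
There are C_n binary search tree shapes on n keys; with n = 9 that is C_9. So B = C_9 = 4862.
Rooted ordered (plane) trees on m nodes have m−1 edges and are counted by C_{m−1}; m = 11 gives C_10. So D = C_10 = 16796.
A − B + D = 132 − 4862 + 16796 = 12066.

12066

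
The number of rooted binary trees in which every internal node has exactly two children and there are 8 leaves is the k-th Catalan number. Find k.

7

Full binary trees with 8 leaves have 8−1 = 7 internal nodes, so there are C_7 of them.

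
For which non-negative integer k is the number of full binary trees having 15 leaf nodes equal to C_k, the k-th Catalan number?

14

A full binary tree with L leaves has L−1 internal nodes and is counted by C_{L−1}; L = 15 gives C_14.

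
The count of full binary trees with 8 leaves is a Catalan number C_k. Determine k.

7

A full binary tree with L leaves has L−1 internal nodes and is counted by C_{L−1}; L = 8 gives C_7.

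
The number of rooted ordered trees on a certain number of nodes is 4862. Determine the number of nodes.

Rooted ordered trees on m nodes are counted by C_{m−1}. The Catalan number equal to 4862 is C_9.
So the index is 9, and the number of nodes is 9 + 1 = 10.

10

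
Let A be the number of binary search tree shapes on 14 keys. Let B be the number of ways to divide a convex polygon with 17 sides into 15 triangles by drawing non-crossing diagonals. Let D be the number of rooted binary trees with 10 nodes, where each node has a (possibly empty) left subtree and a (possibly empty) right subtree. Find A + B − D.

12352489

Binary trees (left/right distinguished) on n nodes are counted by C_n; here n = 14. So A = C_14 = 2674440.
Triangulations of a convex m-gon are counted by C_{m−2}; with m = 17 this is C_15. So B = C_15 = 9694845.
Binary trees (left/right distinguished) on n nodes are counted by C_n; here n = 10. So D = C_10 = 16796.
A + B − D = 2674440 + 9694845 − 16796 = 12352489.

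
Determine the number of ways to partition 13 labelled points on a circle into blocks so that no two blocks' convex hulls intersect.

The non-crossing partitions of [13] form a lattice of size C_13.
C_13 = 742900.

742900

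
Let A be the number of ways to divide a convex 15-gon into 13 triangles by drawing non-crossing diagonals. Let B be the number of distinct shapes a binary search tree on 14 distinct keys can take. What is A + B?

A convex 15-gon is triangulated into 13 triangles, and the number of such triangulations is the Catalan number C_{15−2} = C_13. So A = C_13 = 742900.
Binary trees (left/right distinguished) on n nodes are counted by C_n; here n = 14. So B = C_14 = 2674440.
A + B = 742900 + 2674440 = 3417340.

3417340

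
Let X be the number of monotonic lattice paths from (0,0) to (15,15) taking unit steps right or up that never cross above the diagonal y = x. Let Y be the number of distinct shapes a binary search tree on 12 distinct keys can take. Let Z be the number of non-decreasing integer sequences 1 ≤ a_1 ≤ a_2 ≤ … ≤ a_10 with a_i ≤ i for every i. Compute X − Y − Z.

9470037

Monotone paths in an n×n grid that stay weakly below the diagonal are counted by C_n; here n = 15. So X = C_15 = 9694845.
Rooted binary trees with 12 nodes (each child slot possibly empty) number C_12. So Y = C_12 = 208012.
Such sub-staircase sequences of length n are counted by C_n; here n = 10. So Z = C_10 = 16796.
X − Y − Z = 9694845 − 208012 − 16796 = 9470037.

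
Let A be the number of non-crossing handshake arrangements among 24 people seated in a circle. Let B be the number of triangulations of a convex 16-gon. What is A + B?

2882452

With 24 = 2·12 people, non-crossing handshake pairings are non-crossing perfect matchings on a circle, counted by C_12. So A = C_12 = 208012.
A convex 16-gon is triangulated into 14 triangles, and the number of such triangulations is the Catalan number C_{16−2} = C_14. So B = C_14 = 2674440.
A + B = 208012 + 2674440 = 2882452.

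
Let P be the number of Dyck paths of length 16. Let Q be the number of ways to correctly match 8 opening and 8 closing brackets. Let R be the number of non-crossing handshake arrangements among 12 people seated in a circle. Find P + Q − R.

2728

A Dyck path with 8 up-steps and 8 down-steps has semilength 8, so there are C_8 of them. So P = C_8 = 1430.
Balanced strings of n pairs of brackets are counted by C_n; here n = 8. So Q = C_8 = 1430.
With 12 = 2·6 people, non-crossing handshake pairings are non-crossing perfect matchings on a circle, counted by C_6. So R = C_6 = 132.
P + Q − R = 1430 + 1430 − 132 = 2728.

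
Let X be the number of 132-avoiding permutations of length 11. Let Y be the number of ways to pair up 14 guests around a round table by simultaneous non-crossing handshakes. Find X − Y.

58357

For any fixed pattern of length 3, the pattern-avoiding permutations of [11] number C_11. So X = C_11 = 58786.
Non-crossing handshake pairings of 2n people are counted by C_n; 14 people gives n = 7. So Y = C_7 = 429.
X − Y = 58786 − 429 = 58357.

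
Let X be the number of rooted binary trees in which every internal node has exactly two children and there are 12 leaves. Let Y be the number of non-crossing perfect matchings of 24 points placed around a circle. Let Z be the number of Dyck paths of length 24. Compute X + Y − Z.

A full binary tree with L leaves has L−1 internal nodes and is counted by C_{L−1}; L = 12 gives C_11. So X = C_11 = 58786.
Non-crossing perfect matchings of 2n points on a circle are counted by C_n; with 24 points, n = 12. So Y = C_12 = 208012.
Paths of 12 up- and 12 down-steps that never dip below the axis are Dyck paths; their count is C_12. So Z = C_12 = 208012.
X + Y − Z = 58786 + 208012 − 208012 = 58786.

58786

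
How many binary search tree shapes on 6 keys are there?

132

Rooted binary trees with 6 nodes (each child slot possibly empty) number C_6.
C_6 = 132.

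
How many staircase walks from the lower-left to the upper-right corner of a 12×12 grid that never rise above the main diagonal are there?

208012

Monotone paths in an n×n grid that stay weakly below the diagonal are counted by C_n; here n = 12.
C_12 = C(24,12)/13 = 2704156/13 = 208012.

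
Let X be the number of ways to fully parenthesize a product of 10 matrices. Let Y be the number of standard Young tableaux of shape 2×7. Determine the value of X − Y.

Bracketing 10 factors into binary products is counted by C_{10−1} = C_9. So X = C_9 = 4862.
By the hook-length formula (or a Dyck-path bijection), SYT of shape 2×7 number C_7. So Y = C_7 = 429.
X − Y = 4862 − 429 = 4433.

4433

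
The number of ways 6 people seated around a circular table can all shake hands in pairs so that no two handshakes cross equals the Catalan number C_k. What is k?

3

Non-crossing handshake pairings of 2n people are counted by C_n; 6 people gives n = 3.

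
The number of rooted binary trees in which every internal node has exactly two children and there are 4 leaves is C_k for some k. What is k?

A full binary tree with L leaves has L−1 internal nodes and is counted by C_{L−1}; L = 4 gives C_3.

3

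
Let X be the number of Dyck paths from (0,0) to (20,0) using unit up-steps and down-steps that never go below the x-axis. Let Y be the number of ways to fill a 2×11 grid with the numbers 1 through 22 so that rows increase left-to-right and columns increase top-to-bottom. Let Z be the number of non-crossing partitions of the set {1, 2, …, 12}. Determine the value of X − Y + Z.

A Dyck path with 10 up-steps and 10 down-steps has semilength 10, so there are C_10 of them. So X = C_10 = 16796.
By the hook-length formula (or a Dyck-path bijection), SYT of shape 2×11 number C_11. So Y = C_11 = 58786.
Non-crossing partitions of an n-element set are counted by C_n; here n = 12. So Z = C_12 = 208012.
X − Y + Z = 16796 − 58786 + 208012 = 166022.

166022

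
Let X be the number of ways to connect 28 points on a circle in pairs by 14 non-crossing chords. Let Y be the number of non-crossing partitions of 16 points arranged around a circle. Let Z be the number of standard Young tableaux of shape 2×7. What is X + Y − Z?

Pairing 28 circle points by 14 non-crossing chords gives C_14 matchings. So X = C_14 = 2674440.
Non-crossing partitions of an n-element set are counted by C_n; here n = 16. So Y = C_16 = 35357670.
By the hook-length formula (or a Dyck-path bijection), SYT of shape 2×7 number C_7. So Z = C_7 = 429.
X + Y − Z = 2674440 + 35357670 − 429 = 38031681.

38031681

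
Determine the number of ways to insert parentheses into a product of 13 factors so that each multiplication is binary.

Bracketing 13 factors into binary products is counted by C_{13−1} = C_12.
C_12 = 208012.

208012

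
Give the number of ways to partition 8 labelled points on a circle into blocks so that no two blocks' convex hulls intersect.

Non-crossing partitions of an n-element set are counted by C_n; here n = 8.
C_8 = C(16,8)/9 = 12870/9 = 1430.

1430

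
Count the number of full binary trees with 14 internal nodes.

The number of full binary trees on 14 internal nodes is the Catalan number C_14.
C_14 = C(28,14)/15 = 40116600/15 = 2674440.

2674440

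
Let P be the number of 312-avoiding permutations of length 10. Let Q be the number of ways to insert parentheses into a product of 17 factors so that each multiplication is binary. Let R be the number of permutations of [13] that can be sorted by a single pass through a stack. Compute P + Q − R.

For any fixed pattern of length 3, the pattern-avoiding permutations of [10] number C_10. So P = C_10 = 16796.
Bracketing 17 factors into binary products is counted by C_{17−1} = C_16. So Q = C_16 = 35357670.
By Knuth's characterisation, the stack-sortable permutations of length 13 are the 231-avoiders, numbering C_13. So R = C_13 = 742900.
P + Q − R = 16796 + 35357670 − 742900 = 34631566.

34631566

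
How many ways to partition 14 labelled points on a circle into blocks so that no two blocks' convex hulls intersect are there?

2674440

The non-crossing partitions of [14] form a lattice of size C_14.
C_14 = 2674440.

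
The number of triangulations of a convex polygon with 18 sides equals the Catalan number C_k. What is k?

The number of triangulations of an 18-gon is the Catalan number C_16 (index = sides − 2).

16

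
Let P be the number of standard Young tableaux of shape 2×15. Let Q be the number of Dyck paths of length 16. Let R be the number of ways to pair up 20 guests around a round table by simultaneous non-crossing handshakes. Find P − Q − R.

Standard Young tableaux of shape 2×n are counted by C_n; here n = 15. So P = C_15 = 9694845.
Dyck paths of semilength n (length 2n) are counted by C_n; here n = 8. So Q = C_8 = 1430.
Non-crossing handshake pairings of 2n people are counted by C_n; 20 people gives n = 10. So R = C_10 = 16796.
P − Q − R = 9694845 − 1430 − 16796 = 9676619.

9676619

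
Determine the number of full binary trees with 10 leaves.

A full binary tree with L leaves has L−1 internal nodes and is counted by C_{L−1}; L = 10 gives C_9.
C_9 = 4862.

4862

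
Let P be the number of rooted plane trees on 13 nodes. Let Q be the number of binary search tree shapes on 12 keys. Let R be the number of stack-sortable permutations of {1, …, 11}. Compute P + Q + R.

474810

Rooted ordered (plane) trees on m nodes have m−1 edges and are counted by C_{m−1}; m = 13 gives C_12. So P = C_12 = 208012.
There are C_n binary search tree shapes on n keys; with n = 12 that is C_12. So Q = C_12 = 208012.
Stack-sortable permutations are exactly the 231-avoiding ones, counted by C_n; here n = 11. So R = C_11 = 58786.
P + Q + R = 208012 + 208012 + 58786 = 474810.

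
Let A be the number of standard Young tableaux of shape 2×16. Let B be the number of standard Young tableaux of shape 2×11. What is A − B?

35298884

Standard Young tableaux of shape 2×n are counted by C_n; here n = 16. So A = C_16 = 35357670.
By the hook-length formula (or a Dyck-path bijection), SYT of shape 2×11 number C_11. So B = C_11 = 58786.
A − B = 35357670 − 58786 = 35298884.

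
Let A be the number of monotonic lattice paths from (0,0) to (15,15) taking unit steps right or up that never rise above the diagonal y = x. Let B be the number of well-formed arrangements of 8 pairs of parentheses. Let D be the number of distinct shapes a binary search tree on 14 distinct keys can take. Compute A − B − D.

Sub-diagonal monotone paths from (0,0) to (15,15) biject with Dyck paths of semilength 15, giving C_15. So A = C_15 = 9694845.
With 8 pairs the number of balanced bracket strings is the Catalan number C_8. So B = C_8 = 1430.
Binary trees (left/right distinguished) on n nodes are counted by C_n; here n = 14. So D = C_14 = 2674440.
A − B − D = 9694845 − 1430 − 2674440 = 7018975.

7018975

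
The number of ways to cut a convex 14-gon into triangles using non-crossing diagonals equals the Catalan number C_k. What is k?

Triangulations of a convex m-gon are counted by C_{m−2}; with m = 14 this is C_12.

12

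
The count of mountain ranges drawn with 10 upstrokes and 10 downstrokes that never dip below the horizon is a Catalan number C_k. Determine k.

A Dyck path with 10 up-steps and 10 down-steps has semilength 10, so there are C_10 of them.

10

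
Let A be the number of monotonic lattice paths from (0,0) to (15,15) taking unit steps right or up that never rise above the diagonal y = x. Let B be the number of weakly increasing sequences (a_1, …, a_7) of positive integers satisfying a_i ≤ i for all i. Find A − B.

9694416

Monotone paths in an n×n grid that stay weakly below the diagonal are counted by C_n; here n = 15. So A = C_15 = 9694845.
Weakly increasing sequences with a_i ≤ i biject with Dyck paths of semilength 7, so there are C_7. So B = C_7 = 429.
A − B = 9694845 − 429 = 9694416.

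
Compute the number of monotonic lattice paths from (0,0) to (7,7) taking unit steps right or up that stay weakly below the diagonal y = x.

Monotone paths in an n×n grid that stay weakly below the diagonal are counted by C_n; here n = 7.
C_7 = C(14,7)/8 = 3432/8 = 429.

429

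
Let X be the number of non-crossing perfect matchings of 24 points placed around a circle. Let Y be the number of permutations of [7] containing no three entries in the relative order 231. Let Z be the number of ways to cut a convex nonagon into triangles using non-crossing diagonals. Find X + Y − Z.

Pairing 24 circle points by 12 non-crossing chords gives C_12 matchings. So X = C_12 = 208012.
For any fixed pattern of length 3, the pattern-avoiding permutations of [7] number C_7. So Y = C_7 = 429.
Triangulations of a convex m-gon are counted by C_{m−2}; with m = 9 this is C_7. So Z = C_7 = 429.
X + Y − Z = 208012 + 429 − 429 = 208012.

208012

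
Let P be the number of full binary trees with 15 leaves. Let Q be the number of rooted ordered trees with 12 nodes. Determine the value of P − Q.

A full binary tree with L leaves has L−1 internal nodes and is counted by C_{L−1}; L = 15 gives C_14. So P = C_14 = 2674440.
Rooted ordered (plane) trees on m nodes have m−1 edges and are counted by C_{m−1}; m = 12 gives C_11. So Q = C_11 = 58786.
P − Q = 2674440 − 58786 = 2615654.

2615654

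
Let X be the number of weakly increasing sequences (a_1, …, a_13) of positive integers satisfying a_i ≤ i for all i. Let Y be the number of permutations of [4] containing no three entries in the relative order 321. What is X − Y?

742886

Such sub-staircase sequences of length n are counted by C_n; here n = 13. So X = C_13 = 742900.
For any fixed pattern of length 3, the pattern-avoiding permutations of [4] number C_4. So Y = C_4 = 14.
X − Y = 742900 − 14 = 742886.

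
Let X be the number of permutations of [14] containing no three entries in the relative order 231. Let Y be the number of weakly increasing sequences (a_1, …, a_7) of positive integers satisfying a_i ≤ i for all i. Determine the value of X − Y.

Permutations of [n] avoiding any single length-3 pattern are counted by C_n; here n = 14. So X = C_14 = 2674440.
Weakly increasing sequences with a_i ≤ i biject with Dyck paths of semilength 7, so there are C_7. So Y = C_7 = 429.
X − Y = 2674440 − 429 = 2674011.

2674011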